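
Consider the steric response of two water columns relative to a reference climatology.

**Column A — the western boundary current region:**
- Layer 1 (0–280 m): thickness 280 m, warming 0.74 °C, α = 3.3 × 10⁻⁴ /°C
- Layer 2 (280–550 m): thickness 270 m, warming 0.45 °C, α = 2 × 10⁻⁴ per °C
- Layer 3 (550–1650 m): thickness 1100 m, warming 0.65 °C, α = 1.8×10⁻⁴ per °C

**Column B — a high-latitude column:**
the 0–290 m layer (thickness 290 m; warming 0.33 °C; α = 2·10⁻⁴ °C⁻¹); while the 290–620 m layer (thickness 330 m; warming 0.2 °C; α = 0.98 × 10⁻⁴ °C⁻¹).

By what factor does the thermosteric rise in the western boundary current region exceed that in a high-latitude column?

≈ 8.6×

A Layer 1: 0.74 × 280 × 3.3×10⁻⁴ = 0.068376 m
A 0.45 × 270 × 2×10⁻⁴ = 0.02430 m
A Layer 3: 1.8×10⁻⁴ × 0.65 × 1100 = 0.12870 m
A total: 0.221376 m
B Layer 1: 0.33 × 2×10⁻⁴ × 290 = 0.01914 m
B 0.2 × 0.98×10⁻⁴ × 330 = 0.006468 m
B total: 0.025608 m
Ratio: 0.221376 / 0.025608 ≈ 8.645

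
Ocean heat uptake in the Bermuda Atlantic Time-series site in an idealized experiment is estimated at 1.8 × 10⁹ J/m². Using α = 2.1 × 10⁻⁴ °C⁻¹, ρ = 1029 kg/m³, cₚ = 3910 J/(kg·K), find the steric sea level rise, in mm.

94.0 mm of thermosteric rise

Δh = αQ/(ρcₚ) = 2.1×10⁻⁴ × 1.8×10⁹ / (1029 × 3910) ≈ 0.093951 m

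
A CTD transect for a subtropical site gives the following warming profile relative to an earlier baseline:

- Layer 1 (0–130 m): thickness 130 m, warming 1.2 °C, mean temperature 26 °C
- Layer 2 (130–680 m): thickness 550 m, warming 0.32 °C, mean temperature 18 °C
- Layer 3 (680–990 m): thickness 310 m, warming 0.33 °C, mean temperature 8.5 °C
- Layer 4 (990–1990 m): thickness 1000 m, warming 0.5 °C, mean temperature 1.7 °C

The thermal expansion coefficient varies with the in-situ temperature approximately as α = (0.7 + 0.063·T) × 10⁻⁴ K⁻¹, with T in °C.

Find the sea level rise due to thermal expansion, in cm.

12 cm of thermosteric rise

Layer 1: α = (0.7 + 0.063×26)×10⁻⁴ = 2.338×10⁻⁴ K⁻¹
Layer 2: α = (0.7 + 0.063×18)×10⁻⁴ = 1.834×10⁻⁴ K⁻¹
Layer 3: α = (0.7 + 0.063×8.5)×10⁻⁴ = 1.2355×10⁻⁴ K⁻¹
Layer 4: α = (0.7 + 0.063×1.7)×10⁻⁴ = 0.8071×10⁻⁴ K⁻¹
130 × 2.338×10⁻⁴ × 1.2 = 0.0364728 m
1.834×10⁻⁴ × 550 × 0.32 = 0.0322784 m
310 × 1.2355×10⁻⁴ × 0.33 = 0.012639165 m
Layer 4: 0.8071×10⁻⁴ × 1000 × 0.5 = 0.040355 m
Δh = 0.0364728 + 0.0322784 + 0.012639165 + 0.040355 = 0.121745365 m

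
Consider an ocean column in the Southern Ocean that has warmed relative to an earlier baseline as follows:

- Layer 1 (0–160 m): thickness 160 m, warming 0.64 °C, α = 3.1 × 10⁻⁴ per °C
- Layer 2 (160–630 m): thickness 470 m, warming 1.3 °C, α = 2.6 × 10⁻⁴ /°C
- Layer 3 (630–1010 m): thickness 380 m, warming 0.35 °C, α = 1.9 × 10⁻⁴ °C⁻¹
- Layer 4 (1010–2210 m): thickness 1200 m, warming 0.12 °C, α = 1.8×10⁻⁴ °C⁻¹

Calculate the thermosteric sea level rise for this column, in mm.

0–160 m: 0.64 × 3.1×10⁻⁴ × 160 = 0.031744 m
Layer 2: 1.3 × 470 × 2.6×10⁻⁴ = 0.15886 m
Layer 3: 0.35 × 1.9×10⁻⁴ × 380 = 0.02527 m
1.8×10⁻⁴ × 1200 × 0.12 = 0.02592 m
Δh = 0.031744 + 0.15886 + 0.02527 + 0.02592 = 0.241794 m ≈ 240 mm

about 240 mm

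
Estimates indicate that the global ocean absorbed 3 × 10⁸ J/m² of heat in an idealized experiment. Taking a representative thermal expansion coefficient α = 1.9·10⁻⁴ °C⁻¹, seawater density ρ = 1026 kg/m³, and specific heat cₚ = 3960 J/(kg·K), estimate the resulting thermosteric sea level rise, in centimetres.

1.4 cm of thermosteric rise

Δh = αQ/(ρcₚ) = 1.9×10⁻⁴ × 3×10⁸ / (1026 × 3960) ≈ 0.014029 m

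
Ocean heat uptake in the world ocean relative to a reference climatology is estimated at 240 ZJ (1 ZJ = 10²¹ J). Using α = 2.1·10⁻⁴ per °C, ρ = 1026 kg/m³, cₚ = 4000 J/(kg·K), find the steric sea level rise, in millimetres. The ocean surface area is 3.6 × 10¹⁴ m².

Δh ≈ 34 mm

Per unit area: Q = 240×10²¹ / (3.6×10¹⁴) ≈ 6.667×10⁸ J/m²
Δh = αQ/(ρcₚ) = 2.1×10⁻⁴ × 6.667×10⁸ / (1026 × 4000) ≈ 0.034115 m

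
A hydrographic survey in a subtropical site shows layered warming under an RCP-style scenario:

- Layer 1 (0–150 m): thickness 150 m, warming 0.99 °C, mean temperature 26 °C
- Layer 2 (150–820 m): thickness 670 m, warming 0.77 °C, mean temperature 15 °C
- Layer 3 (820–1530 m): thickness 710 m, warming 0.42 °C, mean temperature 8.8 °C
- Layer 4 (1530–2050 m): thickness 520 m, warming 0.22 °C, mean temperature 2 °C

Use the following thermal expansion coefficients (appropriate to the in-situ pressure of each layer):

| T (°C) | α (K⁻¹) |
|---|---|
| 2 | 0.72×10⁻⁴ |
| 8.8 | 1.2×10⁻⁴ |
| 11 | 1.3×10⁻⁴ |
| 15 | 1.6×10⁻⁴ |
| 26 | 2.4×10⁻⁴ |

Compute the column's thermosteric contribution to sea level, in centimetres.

16.2 cm of thermosteric rise

Layer 1 at 26 °C → α = 2.4×10⁻⁴ K⁻¹
Layer 2 at 15 °C → α = 1.6×10⁻⁴ K⁻¹
Layer 3 at 8.8 °C → α = 1.2×10⁻⁴ K⁻¹
Layer 4 at 2 °C → α = 0.72×10⁻⁴ K⁻¹
2.4×10⁻⁴ × 0.99 × 150 = 0.03564 m
Layer 2: 670 × 0.77 × 1.6×10⁻⁴ = 0.082544 m
0.42 × 710 × 1.2×10⁻⁴ = 0.035784 m
1530–2050 m: 0.22 × 520 × 0.72×10⁻⁴ = 0.0082368 m
Δh = 0.03564 + 0.082544 + 0.035784 + 0.0082368 = 0.1622048 m ≈ 16.2 cm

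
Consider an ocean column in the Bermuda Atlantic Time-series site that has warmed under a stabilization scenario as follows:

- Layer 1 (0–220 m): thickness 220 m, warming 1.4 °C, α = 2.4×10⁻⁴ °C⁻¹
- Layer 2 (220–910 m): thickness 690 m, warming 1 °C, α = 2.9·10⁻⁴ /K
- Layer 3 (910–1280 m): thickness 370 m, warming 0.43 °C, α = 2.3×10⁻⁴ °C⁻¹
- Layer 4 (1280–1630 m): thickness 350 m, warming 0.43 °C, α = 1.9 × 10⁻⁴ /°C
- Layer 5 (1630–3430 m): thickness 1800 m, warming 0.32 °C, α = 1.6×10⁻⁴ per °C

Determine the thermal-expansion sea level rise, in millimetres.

2.4×10⁻⁴ × 1.4 × 220 = 0.07392 m
Layer 2: 1 × 690 × 2.9×10⁻⁴ = 0.20010 m
Layer 3: 2.3×10⁻⁴ × 370 × 0.43 = 0.036593 m
Layer 4: 1.9×10⁻⁴ × 350 × 0.43 = 0.028595 m
1630–3430 m: 1800 × 0.32 × 1.6×10⁻⁴ = 0.09216 m
Δh = 0.07392 + 0.20010 + 0.036593 + 0.028595 + 0.09216 = 0.431368 m ≈ 431 mm

431 mm of thermosteric rise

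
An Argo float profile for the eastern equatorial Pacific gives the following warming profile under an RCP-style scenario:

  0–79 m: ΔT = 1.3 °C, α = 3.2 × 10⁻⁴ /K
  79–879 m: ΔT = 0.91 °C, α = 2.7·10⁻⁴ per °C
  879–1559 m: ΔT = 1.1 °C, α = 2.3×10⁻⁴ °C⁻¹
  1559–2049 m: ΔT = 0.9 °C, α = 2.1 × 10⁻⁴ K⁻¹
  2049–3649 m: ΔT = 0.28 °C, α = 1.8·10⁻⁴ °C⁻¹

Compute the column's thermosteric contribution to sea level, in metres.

Layer 1: 3.2×10⁻⁴ × 1.3 × 79 = 0.032864 m
0.91 × 800 × 2.7×10⁻⁴ = 0.19656 m
879–1559 m: 680 × 2.3×10⁻⁴ × 1.1 = 0.17204 m
0.9 × 490 × 2.1×10⁻⁴ = 0.09261 m
Layer 5: 1600 × 1.8×10⁻⁴ × 0.28 = 0.08064 m
Δh = 0.032864 + 0.19656 + 0.17204 + 0.09261 + 0.08064 = 0.574714 m

about 0.575 m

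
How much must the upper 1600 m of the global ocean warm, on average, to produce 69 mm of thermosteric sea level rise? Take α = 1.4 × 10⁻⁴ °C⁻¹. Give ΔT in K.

ΔT = Δh/(αH) = 0.069 / (1.4×10⁻⁴ × 1600) ≈ 0.3080 K

about 0.308 K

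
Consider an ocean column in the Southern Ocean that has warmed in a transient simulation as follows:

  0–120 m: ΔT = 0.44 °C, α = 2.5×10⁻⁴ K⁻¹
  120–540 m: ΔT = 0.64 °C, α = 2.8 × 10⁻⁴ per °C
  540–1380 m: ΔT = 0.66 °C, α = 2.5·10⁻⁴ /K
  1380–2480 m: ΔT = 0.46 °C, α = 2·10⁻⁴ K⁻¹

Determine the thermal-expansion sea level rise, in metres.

120 × 0.44 × 2.5×10⁻⁴ = 0.01320 m
420 × 0.64 × 2.8×10⁻⁴ = 0.075264 m
540–1380 m: 0.66 × 840 × 2.5×10⁻⁴ = 0.13860 m
Layer 4: 2×10⁻⁴ × 1100 × 0.46 = 0.10120 m
Δh = 0.01320 + 0.075264 + 0.13860 + 0.10120 = 0.328264 m ≈ 0.328 m

about 0.328 m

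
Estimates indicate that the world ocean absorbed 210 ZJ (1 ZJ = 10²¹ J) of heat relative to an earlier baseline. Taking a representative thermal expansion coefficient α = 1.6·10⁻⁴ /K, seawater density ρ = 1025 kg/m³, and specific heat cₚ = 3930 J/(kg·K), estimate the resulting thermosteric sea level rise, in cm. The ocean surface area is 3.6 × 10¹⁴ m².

2.32 cm

Per unit area: Q = 210×10²¹ / (3.6×10¹⁴) ≈ 5.833×10⁸ J/m²
Δh = αQ/(ρcₚ) = 1.6×10⁻⁴ × 5.833×10⁸ / (1025 × 3930) ≈ 0.023168 m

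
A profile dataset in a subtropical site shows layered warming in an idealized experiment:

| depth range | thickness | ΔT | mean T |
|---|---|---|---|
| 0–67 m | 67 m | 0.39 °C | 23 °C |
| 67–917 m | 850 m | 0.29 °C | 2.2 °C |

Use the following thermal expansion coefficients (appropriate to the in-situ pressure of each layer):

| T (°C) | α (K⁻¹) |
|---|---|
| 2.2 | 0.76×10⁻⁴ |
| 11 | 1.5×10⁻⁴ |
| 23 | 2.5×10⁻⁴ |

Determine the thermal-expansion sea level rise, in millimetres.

about 25 mm

Layer 1 at 23 °C → α = 2.5×10⁻⁴ K⁻¹
Layer 2 at 2.2 °C → α = 0.76×10⁻⁴ K⁻¹
0.39 × 2.5×10⁻⁴ × 67 = 0.0065325 m
Layer 2: 0.29 × 0.76×10⁻⁴ × 850 = 0.018734 m
Δh = 0.0065325 + 0.018734 = 0.0252665 m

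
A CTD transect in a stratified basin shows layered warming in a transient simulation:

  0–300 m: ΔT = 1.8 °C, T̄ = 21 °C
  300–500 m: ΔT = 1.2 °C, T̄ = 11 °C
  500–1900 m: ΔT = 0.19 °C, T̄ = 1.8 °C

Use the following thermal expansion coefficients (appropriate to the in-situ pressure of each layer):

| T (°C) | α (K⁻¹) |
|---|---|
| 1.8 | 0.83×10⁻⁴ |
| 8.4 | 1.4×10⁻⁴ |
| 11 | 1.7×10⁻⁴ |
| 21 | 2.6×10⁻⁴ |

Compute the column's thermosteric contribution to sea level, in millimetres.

Δh ≈ 200 mm

Layer 1 at 21 °C → α = 2.6×10⁻⁴ K⁻¹
Layer 2 at 11 °C → α = 1.7×10⁻⁴ K⁻¹
Layer 3 at 1.8 °C → α = 0.83×10⁻⁴ K⁻¹
300 × 1.8 × 2.6×10⁻⁴ = 0.14040 m
1.2 × 1.7×10⁻⁴ × 200 = 0.04080 m
500–1900 m: 0.83×10⁻⁴ × 1400 × 0.19 = 0.022078 m
Δh = 0.14040 + 0.04080 + 0.022078 = 0.203278 m ≈ 200 mm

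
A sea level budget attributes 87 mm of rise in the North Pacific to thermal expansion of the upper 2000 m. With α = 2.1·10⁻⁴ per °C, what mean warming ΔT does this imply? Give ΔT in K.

ΔT ≈ 0.21 K

ΔT = Δh/(αH) = 0.087 / (2.1×10⁻⁴ × 2000) ≈ 0.2071 K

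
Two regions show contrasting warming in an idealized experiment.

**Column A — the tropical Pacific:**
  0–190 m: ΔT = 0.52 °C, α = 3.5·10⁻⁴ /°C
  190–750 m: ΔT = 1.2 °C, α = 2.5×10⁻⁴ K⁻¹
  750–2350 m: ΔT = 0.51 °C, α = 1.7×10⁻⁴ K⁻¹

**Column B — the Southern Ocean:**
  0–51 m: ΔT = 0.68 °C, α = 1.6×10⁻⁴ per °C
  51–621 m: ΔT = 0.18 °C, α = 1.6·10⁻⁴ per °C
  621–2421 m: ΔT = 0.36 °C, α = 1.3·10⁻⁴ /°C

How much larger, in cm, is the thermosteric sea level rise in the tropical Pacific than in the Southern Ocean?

A 3.5×10⁻⁴ × 190 × 0.52 = 0.03458 m
A 190–750 m: 2.5×10⁻⁴ × 1.2 × 560 = 0.16800 m
A Layer 3: 1600 × 1.7×10⁻⁴ × 0.51 = 0.13872 m
A total: 0.34130 m
B Layer 1: 0.68 × 51 × 1.6×10⁻⁴ = 0.0055488 m
B 1.6×10⁻⁴ × 570 × 0.18 = 0.016416 m
B Layer 3: 1800 × 1.3×10⁻⁴ × 0.36 = 0.08424 m
B total: 0.1062048 m
Difference: 0.34130 − 0.1062048 = 0.2350952 m

23.5 cm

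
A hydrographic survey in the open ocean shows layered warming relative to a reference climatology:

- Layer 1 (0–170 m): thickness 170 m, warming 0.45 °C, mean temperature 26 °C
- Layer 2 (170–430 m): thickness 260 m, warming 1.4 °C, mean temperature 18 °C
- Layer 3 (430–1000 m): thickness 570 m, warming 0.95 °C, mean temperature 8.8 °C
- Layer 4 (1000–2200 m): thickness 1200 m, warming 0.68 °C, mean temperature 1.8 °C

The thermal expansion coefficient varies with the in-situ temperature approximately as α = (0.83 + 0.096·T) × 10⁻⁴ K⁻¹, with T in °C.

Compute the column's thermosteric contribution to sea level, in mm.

Layer 1: α = (0.83 + 0.096×26)×10⁻⁴ = 3.326×10⁻⁴ K⁻¹
Layer 2: α = (0.83 + 0.096×18)×10⁻⁴ = 2.558×10⁻⁴ K⁻¹
Layer 3: α = (0.83 + 0.096×8.8)×10⁻⁴ = 1.6748×10⁻⁴ K⁻¹
Layer 4: α = (0.83 + 0.096×1.8)×10⁻⁴ = 1.0028×10⁻⁴ K⁻¹
170 × 3.326×10⁻⁴ × 0.45 = 0.0254439 m
170–430 m: 1.4 × 260 × 2.558×10⁻⁴ = 0.0931112 m
Layer 3: 0.95 × 570 × 1.6748×10⁻⁴ = 0.09069042 m
1.0028×10⁻⁴ × 1200 × 0.68 = 0.08182848 m
Δh = 0.0254439 + 0.0931112 + 0.09069042 + 0.08182848 = 0.291074 m

Δh ≈ 291 mm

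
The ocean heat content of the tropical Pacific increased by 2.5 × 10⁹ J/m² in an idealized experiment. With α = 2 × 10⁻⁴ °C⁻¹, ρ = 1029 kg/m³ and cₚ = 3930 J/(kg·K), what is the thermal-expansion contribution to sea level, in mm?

Δh = 120 mm

Δh = αQ/(ρcₚ) = 2×10⁻⁴ × 2.5×10⁹ / (1029 × 3930) ≈ 0.12364 m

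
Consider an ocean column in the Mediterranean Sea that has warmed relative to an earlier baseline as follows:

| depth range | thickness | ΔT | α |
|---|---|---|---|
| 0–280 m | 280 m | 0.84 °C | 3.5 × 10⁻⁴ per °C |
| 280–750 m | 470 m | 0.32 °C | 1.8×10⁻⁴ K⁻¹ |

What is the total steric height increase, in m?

0–280 m: 3.5×10⁻⁴ × 280 × 0.84 = 0.08232 m
280–750 m: 0.32 × 1.8×10⁻⁴ × 470 = 0.027072 m
Δh = 0.08232 + 0.027072 = 0.109392 m

Δh ≈ 0.11 m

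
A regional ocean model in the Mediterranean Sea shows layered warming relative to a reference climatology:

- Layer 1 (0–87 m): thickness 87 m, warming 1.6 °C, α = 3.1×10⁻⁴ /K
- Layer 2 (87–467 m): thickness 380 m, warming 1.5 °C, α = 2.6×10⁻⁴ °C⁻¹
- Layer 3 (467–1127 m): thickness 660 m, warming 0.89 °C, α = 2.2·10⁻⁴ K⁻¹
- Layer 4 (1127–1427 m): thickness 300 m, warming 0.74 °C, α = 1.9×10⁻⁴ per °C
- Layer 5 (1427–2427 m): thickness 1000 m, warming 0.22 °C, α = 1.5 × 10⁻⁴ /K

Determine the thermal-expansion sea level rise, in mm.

Δh ≈ 396 mm

0–87 m: 87 × 3.1×10⁻⁴ × 1.6 = 0.043152 m
1.5 × 2.6×10⁻⁴ × 380 = 0.14820 m
Layer 3: 2.2×10⁻⁴ × 0.89 × 660 = 0.129228 m
0.74 × 1.9×10⁻⁴ × 300 = 0.04218 m
0.22 × 1.5×10⁻⁴ × 1000 = 0.03300 m
Δh = 0.043152 + 0.14820 + 0.129228 + 0.04218 + 0.03300 = 0.39576 m ≈ 396 mm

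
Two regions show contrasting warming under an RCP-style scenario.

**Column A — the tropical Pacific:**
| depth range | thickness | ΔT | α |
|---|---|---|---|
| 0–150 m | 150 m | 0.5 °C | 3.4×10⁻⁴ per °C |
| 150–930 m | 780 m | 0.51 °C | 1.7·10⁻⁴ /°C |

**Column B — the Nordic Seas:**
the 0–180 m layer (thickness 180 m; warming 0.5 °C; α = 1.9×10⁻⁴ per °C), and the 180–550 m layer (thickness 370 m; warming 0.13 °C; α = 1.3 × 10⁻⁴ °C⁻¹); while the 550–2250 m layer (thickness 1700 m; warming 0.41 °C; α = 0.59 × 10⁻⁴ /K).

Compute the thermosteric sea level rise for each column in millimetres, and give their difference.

A Layer 1: 0.5 × 3.4×10⁻⁴ × 150 = 0.02550 m
A Layer 2: 0.51 × 1.7×10⁻⁴ × 780 = 0.067626 m
A total: 0.093126 m
B Layer 1: 1.9×10⁻⁴ × 180 × 0.5 = 0.01710 m
B 180–550 m: 1.3×10⁻⁴ × 0.13 × 370 = 0.006253 m
B Layer 3: 1700 × 0.41 × 0.59×10⁻⁴ = 0.041123 m
B total: 0.064476 m
Difference: 0.093126 − 0.064476 = 0.02865 m

Δh_A ≈ 93 mm, Δh_B ≈ 64 mm; difference ≈ 29 mm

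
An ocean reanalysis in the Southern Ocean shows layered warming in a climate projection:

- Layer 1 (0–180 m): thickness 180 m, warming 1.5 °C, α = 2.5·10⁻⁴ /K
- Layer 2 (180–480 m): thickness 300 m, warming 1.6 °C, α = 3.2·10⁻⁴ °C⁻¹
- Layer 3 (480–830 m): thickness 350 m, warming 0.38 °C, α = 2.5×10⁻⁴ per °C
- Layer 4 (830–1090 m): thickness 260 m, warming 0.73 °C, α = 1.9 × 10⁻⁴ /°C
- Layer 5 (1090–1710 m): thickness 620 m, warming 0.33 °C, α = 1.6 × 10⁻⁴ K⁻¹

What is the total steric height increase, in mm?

323 mm of thermosteric rise

0–180 m: 1.5 × 2.5×10⁻⁴ × 180 = 0.06750 m
300 × 3.2×10⁻⁴ × 1.6 = 0.15360 m
2.5×10⁻⁴ × 350 × 0.38 = 0.03325 m
Layer 4: 0.73 × 260 × 1.9×10⁻⁴ = 0.036062 m
1090–1710 m: 1.6×10⁻⁴ × 620 × 0.33 = 0.032736 m
Δh = 0.06750 + 0.15360 + 0.03325 + 0.036062 + 0.032736 = 0.323148 m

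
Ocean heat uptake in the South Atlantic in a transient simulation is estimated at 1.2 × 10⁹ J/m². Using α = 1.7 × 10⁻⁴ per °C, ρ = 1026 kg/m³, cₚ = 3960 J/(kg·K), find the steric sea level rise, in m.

about 0.0502 m

Δh = αQ/(ρcₚ) = 1.7×10⁻⁴ × 1.2×10⁹ / (1026 × 3960) ≈ 0.05021 m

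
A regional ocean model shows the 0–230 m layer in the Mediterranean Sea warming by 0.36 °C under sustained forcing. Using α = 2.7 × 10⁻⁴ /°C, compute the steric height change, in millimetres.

22.4 mm

Δh = αΔT·H = 2.7×10⁻⁴ × 0.36 × 230 = 0.022356 m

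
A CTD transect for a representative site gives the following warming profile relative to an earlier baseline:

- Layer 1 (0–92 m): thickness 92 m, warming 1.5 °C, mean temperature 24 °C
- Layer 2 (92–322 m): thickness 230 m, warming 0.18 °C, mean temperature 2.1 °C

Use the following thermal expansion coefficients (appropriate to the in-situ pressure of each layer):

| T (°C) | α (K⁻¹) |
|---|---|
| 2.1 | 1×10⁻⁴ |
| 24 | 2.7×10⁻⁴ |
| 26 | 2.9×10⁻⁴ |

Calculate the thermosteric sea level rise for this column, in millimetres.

Layer 1 at 24 °C → α = 2.7×10⁻⁴ K⁻¹
Layer 2 at 2.1 °C → α = 1×10⁻⁴ K⁻¹
Layer 1: 92 × 2.7×10⁻⁴ × 1.5 = 0.03726 m
92–322 m: 230 × 0.18 × 1×10⁻⁴ = 0.00414 m
Δh = 0.03726 + 0.00414 = 0.04140 m ≈ 41.4 mm

41.4 mm of thermosteric rise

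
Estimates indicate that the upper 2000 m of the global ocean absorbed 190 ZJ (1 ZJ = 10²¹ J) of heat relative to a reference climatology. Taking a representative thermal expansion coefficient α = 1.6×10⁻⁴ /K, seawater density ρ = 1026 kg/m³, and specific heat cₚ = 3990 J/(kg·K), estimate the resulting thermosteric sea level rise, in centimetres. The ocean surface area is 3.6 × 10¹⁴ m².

Per unit area: Q = 190×10²¹ / (3.6×10¹⁴) ≈ 5.278×10⁸ J/m²
Δh = αQ/(ρcₚ) = 1.6×10⁻⁴ × 5.278×10⁸ / (1026 × 3990) ≈ 0.020629 m

2.1 cm of thermosteric rise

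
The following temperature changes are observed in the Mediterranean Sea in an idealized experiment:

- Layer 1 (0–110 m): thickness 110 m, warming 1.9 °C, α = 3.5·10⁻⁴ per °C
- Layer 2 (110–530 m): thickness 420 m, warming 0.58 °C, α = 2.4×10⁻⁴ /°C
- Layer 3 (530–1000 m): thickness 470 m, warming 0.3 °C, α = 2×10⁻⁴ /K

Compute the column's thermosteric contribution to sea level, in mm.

0–110 m: 3.5×10⁻⁴ × 1.9 × 110 = 0.07315 m
420 × 2.4×10⁻⁴ × 0.58 = 0.058464 m
0.3 × 2×10⁻⁴ × 470 = 0.02820 m
Δh = 0.07315 + 0.058464 + 0.02820 = 0.159814 m ≈ 160 mm

160 mm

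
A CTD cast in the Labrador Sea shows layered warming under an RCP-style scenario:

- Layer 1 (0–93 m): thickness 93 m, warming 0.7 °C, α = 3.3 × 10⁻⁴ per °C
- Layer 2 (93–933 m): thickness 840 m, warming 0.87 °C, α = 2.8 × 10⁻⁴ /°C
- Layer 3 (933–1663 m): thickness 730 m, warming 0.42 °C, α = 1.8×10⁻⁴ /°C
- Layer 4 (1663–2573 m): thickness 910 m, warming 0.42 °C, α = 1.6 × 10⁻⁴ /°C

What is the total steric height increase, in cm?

Δh = 34.2 cm

0.7 × 3.3×10⁻⁴ × 93 = 0.021483 m
93–933 m: 2.8×10⁻⁴ × 0.87 × 840 = 0.204624 m
933–1663 m: 730 × 1.8×10⁻⁴ × 0.42 = 0.055188 m
Layer 4: 0.42 × 1.6×10⁻⁴ × 910 = 0.061152 m
Δh = 0.021483 + 0.204624 + 0.055188 + 0.061152 = 0.342447 m ≈ 34.2 cm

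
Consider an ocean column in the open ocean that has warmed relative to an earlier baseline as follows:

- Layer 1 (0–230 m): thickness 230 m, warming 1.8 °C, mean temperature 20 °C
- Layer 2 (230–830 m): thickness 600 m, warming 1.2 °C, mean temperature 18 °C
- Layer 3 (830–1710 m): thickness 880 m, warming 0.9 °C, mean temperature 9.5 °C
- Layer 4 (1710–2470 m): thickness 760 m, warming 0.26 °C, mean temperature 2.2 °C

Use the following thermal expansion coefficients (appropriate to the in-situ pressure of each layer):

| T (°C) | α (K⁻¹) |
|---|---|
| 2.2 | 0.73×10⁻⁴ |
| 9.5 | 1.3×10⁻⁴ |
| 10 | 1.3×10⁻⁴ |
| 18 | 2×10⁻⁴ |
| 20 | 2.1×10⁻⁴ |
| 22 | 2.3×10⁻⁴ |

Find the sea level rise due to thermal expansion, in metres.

0.348 m

Layer 1 at 20 °C → α = 2.1×10⁻⁴ K⁻¹
Layer 2 at 18 °C → α = 2×10⁻⁴ K⁻¹
Layer 3 at 9.5 °C → α = 1.3×10⁻⁴ K⁻¹
Layer 4 at 2.2 °C → α = 0.73×10⁻⁴ K⁻¹
2.1×10⁻⁴ × 1.8 × 230 = 0.08694 m
Layer 2: 600 × 2×10⁻⁴ × 1.2 = 0.14400 m
Layer 3: 0.9 × 880 × 1.3×10⁻⁴ = 0.10296 m
1710–2470 m: 0.73×10⁻⁴ × 0.26 × 760 = 0.0144248 m
Δh = 0.08694 + 0.14400 + 0.10296 + 0.0144248 = 0.3483248 m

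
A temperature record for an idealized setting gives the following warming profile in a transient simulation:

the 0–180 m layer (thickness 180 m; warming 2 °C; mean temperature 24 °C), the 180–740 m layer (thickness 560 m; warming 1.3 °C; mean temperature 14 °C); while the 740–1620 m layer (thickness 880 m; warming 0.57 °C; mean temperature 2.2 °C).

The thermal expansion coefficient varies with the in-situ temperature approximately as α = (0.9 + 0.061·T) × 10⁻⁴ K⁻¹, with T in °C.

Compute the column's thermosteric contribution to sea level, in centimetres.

Layer 1: α = (0.9 + 0.061×24)×10⁻⁴ = 2.364×10⁻⁴ K⁻¹
Layer 2: α = (0.9 + 0.061×14)×10⁻⁴ = 1.754×10⁻⁴ K⁻¹
Layer 3: α = (0.9 + 0.061×2.2)×10⁻⁴ = 1.0342×10⁻⁴ K⁻¹
0–180 m: 180 × 2 × 2.364×10⁻⁴ = 0.085104 m
180–740 m: 1.3 × 560 × 1.754×10⁻⁴ = 0.1276912 m
740–1620 m: 0.57 × 880 × 1.0342×10⁻⁴ = 0.051875472 m
Δh = 0.085104 + 0.1276912 + 0.051875472 = 0.264670672 m ≈ 26.5 cm

about 26.5 cm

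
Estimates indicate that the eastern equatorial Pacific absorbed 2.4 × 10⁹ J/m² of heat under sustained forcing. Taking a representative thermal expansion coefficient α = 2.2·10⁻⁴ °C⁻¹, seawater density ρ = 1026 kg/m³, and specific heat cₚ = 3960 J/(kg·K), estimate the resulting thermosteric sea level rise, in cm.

13.0 cm of thermosteric rise

Δh = αQ/(ρcₚ) = 2.2×10⁻⁴ × 2.4×10⁹ / (1026 × 3960) ≈ 0.12995 m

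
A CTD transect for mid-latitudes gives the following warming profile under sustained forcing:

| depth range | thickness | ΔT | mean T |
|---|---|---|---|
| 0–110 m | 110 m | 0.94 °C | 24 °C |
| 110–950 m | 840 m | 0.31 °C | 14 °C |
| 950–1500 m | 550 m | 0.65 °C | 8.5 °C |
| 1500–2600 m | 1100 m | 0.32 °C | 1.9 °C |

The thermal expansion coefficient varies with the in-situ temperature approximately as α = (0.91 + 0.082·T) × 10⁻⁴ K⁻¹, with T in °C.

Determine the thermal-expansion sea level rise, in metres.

Layer 1: α = (0.91 + 0.082×24)×10⁻⁴ = 2.878×10⁻⁴ K⁻¹
Layer 2: α = (0.91 + 0.082×14)×10⁻⁴ = 2.058×10⁻⁴ K⁻¹
Layer 3: α = (0.91 + 0.082×8.5)×10⁻⁴ = 1.607×10⁻⁴ K⁻¹
Layer 4: α = (0.91 + 0.082×1.9)×10⁻⁴ = 1.0658×10⁻⁴ K⁻¹
0–110 m: 110 × 0.94 × 2.878×10⁻⁴ = 0.02975852 m
110–950 m: 840 × 2.058×10⁻⁴ × 0.31 = 0.05359032 m
950–1500 m: 0.65 × 1.607×10⁻⁴ × 550 = 0.05745025 m
1500–2600 m: 1100 × 1.0658×10⁻⁴ × 0.32 = 0.03751616 m
Δh = 0.02975852 + 0.05359032 + 0.05745025 + 0.03751616 = 0.17831525 m

about 0.178 m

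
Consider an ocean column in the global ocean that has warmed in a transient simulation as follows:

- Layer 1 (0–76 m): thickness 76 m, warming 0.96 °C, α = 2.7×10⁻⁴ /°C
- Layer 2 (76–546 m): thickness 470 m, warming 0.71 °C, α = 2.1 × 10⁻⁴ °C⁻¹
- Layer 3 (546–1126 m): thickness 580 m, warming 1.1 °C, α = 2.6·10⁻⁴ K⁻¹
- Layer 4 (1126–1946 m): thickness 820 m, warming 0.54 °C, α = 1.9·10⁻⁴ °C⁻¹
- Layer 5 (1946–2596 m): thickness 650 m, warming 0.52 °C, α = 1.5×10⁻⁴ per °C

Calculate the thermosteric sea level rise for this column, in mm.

Δh = 390 mm

Layer 1: 76 × 0.96 × 2.7×10⁻⁴ = 0.0196992 m
470 × 2.1×10⁻⁴ × 0.71 = 0.070077 m
Layer 3: 2.6×10⁻⁴ × 580 × 1.1 = 0.16588 m
0.54 × 1.9×10⁻⁴ × 820 = 0.084132 m
1.5×10⁻⁴ × 650 × 0.52 = 0.05070 m
Δh = 0.0196992 + 0.070077 + 0.16588 + 0.084132 + 0.05070 = 0.3904882 m ≈ 390 mm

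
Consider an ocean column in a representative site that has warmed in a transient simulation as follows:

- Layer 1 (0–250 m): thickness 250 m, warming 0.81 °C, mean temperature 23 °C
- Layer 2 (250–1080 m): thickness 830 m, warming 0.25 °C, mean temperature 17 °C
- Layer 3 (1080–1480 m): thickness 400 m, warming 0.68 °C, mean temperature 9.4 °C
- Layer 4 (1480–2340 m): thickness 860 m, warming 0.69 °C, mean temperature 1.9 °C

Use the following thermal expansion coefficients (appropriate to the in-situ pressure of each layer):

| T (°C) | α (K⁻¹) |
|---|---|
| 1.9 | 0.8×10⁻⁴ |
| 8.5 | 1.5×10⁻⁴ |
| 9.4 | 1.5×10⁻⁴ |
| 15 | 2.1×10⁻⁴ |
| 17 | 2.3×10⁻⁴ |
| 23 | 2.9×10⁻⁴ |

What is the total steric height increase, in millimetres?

Layer 1 at 23 °C → α = 2.9×10⁻⁴ K⁻¹
Layer 2 at 17 °C → α = 2.3×10⁻⁴ K⁻¹
Layer 3 at 9.4 °C → α = 1.5×10⁻⁴ K⁻¹
Layer 4 at 1.9 °C → α = 0.8×10⁻⁴ K⁻¹
0–250 m: 250 × 0.81 × 2.9×10⁻⁴ = 0.058725 m
Layer 2: 2.3×10⁻⁴ × 830 × 0.25 = 0.047725 m
Layer 3: 0.68 × 400 × 1.5×10⁻⁴ = 0.04080 m
Layer 4: 0.8×10⁻⁴ × 0.69 × 860 = 0.047472 m
Δh = 0.058725 + 0.047725 + 0.04080 + 0.047472 = 0.194722 m ≈ 195 mm

Δh ≈ 195 mm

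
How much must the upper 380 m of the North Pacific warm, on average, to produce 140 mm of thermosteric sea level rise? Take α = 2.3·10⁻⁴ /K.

ΔT = Δh/(αH) = 0.14 / (2.3×10⁻⁴ × 380) ≈ 1.602 °C

1.60 °C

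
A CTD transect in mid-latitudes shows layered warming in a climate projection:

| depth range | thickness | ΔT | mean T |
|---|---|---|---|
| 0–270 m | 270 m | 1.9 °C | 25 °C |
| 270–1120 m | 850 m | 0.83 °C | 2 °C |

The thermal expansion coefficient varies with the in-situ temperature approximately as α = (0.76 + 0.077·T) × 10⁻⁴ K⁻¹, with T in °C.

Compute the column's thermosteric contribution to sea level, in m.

Δh ≈ 0.202 m

Layer 1: α = (0.76 + 0.077×25)×10⁻⁴ = 2.685×10⁻⁴ K⁻¹
Layer 2: α = (0.76 + 0.077×2)×10⁻⁴ = 0.914×10⁻⁴ K⁻¹
2.685×10⁻⁴ × 1.9 × 270 = 0.1377405 m
270–1120 m: 850 × 0.914×10⁻⁴ × 0.83 = 0.0644827 m
Δh = 0.1377405 + 0.0644827 = 0.2022232 m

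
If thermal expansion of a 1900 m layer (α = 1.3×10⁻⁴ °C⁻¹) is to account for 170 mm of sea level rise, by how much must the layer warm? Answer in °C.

ΔT ≈ 0.69 °C

ΔT = Δh/(αH) = 0.17 / (1.3×10⁻⁴ × 1900) ≈ 0.6883 °C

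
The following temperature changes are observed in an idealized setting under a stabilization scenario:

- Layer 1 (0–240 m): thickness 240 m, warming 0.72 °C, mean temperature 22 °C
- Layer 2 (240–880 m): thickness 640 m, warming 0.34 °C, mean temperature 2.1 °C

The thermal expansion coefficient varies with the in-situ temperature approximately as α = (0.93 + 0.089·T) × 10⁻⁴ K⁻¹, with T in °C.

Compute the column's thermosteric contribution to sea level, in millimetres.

Δh ≈ 74 mm

Layer 1: α = (0.93 + 0.089×22)×10⁻⁴ = 2.888×10⁻⁴ K⁻¹
Layer 2: α = (0.93 + 0.089×2.1)×10⁻⁴ = 1.1169×10⁻⁴ K⁻¹
2.888×10⁻⁴ × 0.72 × 240 = 0.04990464 m
240–880 m: 640 × 0.34 × 1.1169×10⁻⁴ = 0.024303744 m
Δh = 0.04990464 + 0.024303744 = 0.074208384 m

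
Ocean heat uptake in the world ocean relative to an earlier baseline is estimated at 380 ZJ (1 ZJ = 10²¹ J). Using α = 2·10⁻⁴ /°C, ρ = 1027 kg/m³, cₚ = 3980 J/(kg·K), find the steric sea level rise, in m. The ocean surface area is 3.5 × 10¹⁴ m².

Δh ≈ 0.0531 m

Per unit area: Q = 380×10²¹ / (3.5×10¹⁴) ≈ 1.086×10⁹ J/m²
Δh = αQ/(ρcₚ) = 2×10⁻⁴ × 1.086×10⁹ / (1027 × 3980) ≈ 0.053138 m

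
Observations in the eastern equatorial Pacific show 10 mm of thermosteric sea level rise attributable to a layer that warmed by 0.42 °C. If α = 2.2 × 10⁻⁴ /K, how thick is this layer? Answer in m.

H = Δh/(αΔT) = 0.01 / (2.2×10⁻⁴ × 0.42) ≈ 108.2 m

H ≈ 110 m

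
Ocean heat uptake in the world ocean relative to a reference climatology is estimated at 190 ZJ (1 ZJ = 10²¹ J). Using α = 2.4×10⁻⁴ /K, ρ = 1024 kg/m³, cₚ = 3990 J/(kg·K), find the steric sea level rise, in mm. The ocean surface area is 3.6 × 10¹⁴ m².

31 mm of thermosteric rise

Per unit area: Q = 190×10²¹ / (3.6×10¹⁴) ≈ 5.278×10⁸ J/m²
Δh = αQ/(ρcₚ) = 2.4×10⁻⁴ × 5.278×10⁸ / (1024 × 3990) ≈ 0.031003 m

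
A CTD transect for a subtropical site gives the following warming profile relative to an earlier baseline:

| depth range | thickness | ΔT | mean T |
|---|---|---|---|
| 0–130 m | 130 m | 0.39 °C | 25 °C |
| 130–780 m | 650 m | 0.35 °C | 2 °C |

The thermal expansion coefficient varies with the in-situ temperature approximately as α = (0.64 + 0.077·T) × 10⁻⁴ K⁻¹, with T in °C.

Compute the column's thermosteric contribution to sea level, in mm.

Δh ≈ 31.1 mm

Layer 1: α = (0.64 + 0.077×25)×10⁻⁴ = 2.565×10⁻⁴ K⁻¹
Layer 2: α = (0.64 + 0.077×2)×10⁻⁴ = 0.794×10⁻⁴ K⁻¹
Layer 1: 0.39 × 130 × 2.565×10⁻⁴ = 0.01300455 m
130–780 m: 650 × 0.35 × 0.794×10⁻⁴ = 0.0180635 m
Δh = 0.01300455 + 0.0180635 = 0.03106805 m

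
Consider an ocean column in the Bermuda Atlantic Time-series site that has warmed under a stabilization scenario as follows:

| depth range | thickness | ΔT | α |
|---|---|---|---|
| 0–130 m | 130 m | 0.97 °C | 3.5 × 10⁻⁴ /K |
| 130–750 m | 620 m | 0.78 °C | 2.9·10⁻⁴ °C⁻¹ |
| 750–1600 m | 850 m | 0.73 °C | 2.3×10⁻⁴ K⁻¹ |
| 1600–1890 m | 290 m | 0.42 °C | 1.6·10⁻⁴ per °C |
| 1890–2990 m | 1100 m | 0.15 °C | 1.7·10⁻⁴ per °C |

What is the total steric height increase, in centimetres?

0.97 × 3.5×10⁻⁴ × 130 = 0.044135 m
2.9×10⁻⁴ × 620 × 0.78 = 0.140244 m
Layer 3: 850 × 2.3×10⁻⁴ × 0.73 = 0.142715 m
Layer 4: 1.6×10⁻⁴ × 0.42 × 290 = 0.019488 m
1890–2990 m: 1.7×10⁻⁴ × 0.15 × 1100 = 0.02805 m
Δh = 0.044135 + 0.140244 + 0.142715 + 0.019488 + 0.02805 = 0.374632 m

Δh = 37.5 cm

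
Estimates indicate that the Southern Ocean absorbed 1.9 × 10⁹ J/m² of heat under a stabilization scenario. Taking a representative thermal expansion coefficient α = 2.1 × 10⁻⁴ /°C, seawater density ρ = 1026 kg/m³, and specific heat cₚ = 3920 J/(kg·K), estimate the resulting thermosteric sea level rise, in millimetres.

about 99.2 mm

Δh = αQ/(ρcₚ) = 2.1×10⁻⁴ × 1.9×10⁹ / (1026 × 3920) ≈ 0.099206 m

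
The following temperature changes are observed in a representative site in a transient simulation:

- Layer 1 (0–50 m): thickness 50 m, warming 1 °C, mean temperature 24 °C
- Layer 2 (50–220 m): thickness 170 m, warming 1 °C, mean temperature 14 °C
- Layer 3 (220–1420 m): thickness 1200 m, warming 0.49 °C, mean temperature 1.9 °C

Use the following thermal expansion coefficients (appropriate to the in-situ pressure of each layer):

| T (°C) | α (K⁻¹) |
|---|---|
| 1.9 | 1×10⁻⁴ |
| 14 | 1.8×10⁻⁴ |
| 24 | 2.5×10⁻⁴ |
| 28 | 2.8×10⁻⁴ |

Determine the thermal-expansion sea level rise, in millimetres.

Layer 1 at 24 °C → α = 2.5×10⁻⁴ K⁻¹
Layer 2 at 14 °C → α = 1.8×10⁻⁴ K⁻¹
Layer 3 at 1.9 °C → α = 1×10⁻⁴ K⁻¹
0–50 m: 2.5×10⁻⁴ × 50 × 1 = 0.01250 m
Layer 2: 1 × 170 × 1.8×10⁻⁴ = 0.03060 m
0.49 × 1200 × 1×10⁻⁴ = 0.05880 m
Δh = 0.01250 + 0.03060 + 0.05880 = 0.10190 m

Δh = 102 mm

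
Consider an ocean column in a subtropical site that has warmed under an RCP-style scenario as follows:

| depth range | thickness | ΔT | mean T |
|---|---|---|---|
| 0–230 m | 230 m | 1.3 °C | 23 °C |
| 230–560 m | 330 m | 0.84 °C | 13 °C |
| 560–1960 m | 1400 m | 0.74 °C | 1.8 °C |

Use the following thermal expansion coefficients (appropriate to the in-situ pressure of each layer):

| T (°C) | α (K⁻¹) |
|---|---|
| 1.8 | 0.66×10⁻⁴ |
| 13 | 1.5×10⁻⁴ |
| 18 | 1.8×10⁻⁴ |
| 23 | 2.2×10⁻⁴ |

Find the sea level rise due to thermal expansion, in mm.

180 mm of thermosteric rise

Layer 1 at 23 °C → α = 2.2×10⁻⁴ K⁻¹
Layer 2 at 13 °C → α = 1.5×10⁻⁴ K⁻¹
Layer 3 at 1.8 °C → α = 0.66×10⁻⁴ K⁻¹
0–230 m: 2.2×10⁻⁴ × 230 × 1.3 = 0.06578 m
Layer 2: 330 × 0.84 × 1.5×10⁻⁴ = 0.04158 m
560–1960 m: 0.66×10⁻⁴ × 0.74 × 1400 = 0.068376 m
Δh = 0.06578 + 0.04158 + 0.068376 = 0.175736 m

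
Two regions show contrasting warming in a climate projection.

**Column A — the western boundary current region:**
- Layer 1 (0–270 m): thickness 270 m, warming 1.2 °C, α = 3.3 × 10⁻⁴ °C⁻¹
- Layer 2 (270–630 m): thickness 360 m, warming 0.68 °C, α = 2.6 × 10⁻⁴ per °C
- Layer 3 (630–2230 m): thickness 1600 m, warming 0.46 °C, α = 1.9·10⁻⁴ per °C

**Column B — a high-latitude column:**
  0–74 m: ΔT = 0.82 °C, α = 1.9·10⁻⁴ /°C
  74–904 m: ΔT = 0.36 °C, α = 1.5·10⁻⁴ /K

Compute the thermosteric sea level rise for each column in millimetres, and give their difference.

A: 310 mm; B: 56.3 mm; difference 254 mm

A 0–270 m: 3.3×10⁻⁴ × 270 × 1.2 = 0.10692 m
A 270–630 m: 2.6×10⁻⁴ × 360 × 0.68 = 0.063648 m
A 0.46 × 1600 × 1.9×10⁻⁴ = 0.13984 m
A total: 0.310408 m
B Layer 1: 0.82 × 1.9×10⁻⁴ × 74 = 0.0115292 m
B 1.5×10⁻⁴ × 0.36 × 830 = 0.04482 m
B total: 0.0563492 m
Difference: 0.310408 − 0.0563492 = 0.2540588 m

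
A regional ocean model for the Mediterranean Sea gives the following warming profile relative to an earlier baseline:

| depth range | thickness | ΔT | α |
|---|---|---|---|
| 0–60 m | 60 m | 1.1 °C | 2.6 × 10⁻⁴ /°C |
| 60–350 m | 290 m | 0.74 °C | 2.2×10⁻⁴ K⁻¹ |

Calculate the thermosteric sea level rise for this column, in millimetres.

64.4 mm of thermosteric rise

1.1 × 60 × 2.6×10⁻⁴ = 0.01716 m
60–350 m: 0.74 × 2.2×10⁻⁴ × 290 = 0.047212 m
Δh = 0.01716 + 0.047212 = 0.064372 m ≈ 64.4 mm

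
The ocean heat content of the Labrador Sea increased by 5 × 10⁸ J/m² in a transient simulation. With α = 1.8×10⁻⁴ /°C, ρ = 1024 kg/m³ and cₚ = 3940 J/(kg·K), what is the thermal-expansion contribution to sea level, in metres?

0.0223 m of thermosteric rise

Δh = αQ/(ρcₚ) = 1.8×10⁻⁴ × 5×10⁸ / (1024 × 3940) ≈ 0.022307 m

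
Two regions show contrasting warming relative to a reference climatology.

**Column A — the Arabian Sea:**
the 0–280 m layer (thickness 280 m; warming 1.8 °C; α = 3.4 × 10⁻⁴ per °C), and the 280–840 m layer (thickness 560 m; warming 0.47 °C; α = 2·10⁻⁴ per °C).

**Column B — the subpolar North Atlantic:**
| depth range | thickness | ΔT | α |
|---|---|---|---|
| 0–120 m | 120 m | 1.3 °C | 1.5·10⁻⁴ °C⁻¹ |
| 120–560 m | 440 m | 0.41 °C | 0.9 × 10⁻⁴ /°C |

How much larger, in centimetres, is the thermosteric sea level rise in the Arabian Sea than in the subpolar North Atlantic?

18.4 cm

A 0–280 m: 280 × 1.8 × 3.4×10⁻⁴ = 0.17136 m
A 280–840 m: 0.47 × 560 × 2×10⁻⁴ = 0.05264 m
A total: 0.22400 m
B 120 × 1.3 × 1.5×10⁻⁴ = 0.02340 m
B 440 × 0.41 × 0.9×10⁻⁴ = 0.016236 m
B total: 0.039636 m
Difference: 0.22400 − 0.039636 = 0.184364 m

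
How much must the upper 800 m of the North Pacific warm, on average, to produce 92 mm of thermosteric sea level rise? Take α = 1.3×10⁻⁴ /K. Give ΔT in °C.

ΔT = Δh/(αH) = 0.092 / (1.3×10⁻⁴ × 800) ≈ 0.8846 °C

ΔT ≈ 0.885 °C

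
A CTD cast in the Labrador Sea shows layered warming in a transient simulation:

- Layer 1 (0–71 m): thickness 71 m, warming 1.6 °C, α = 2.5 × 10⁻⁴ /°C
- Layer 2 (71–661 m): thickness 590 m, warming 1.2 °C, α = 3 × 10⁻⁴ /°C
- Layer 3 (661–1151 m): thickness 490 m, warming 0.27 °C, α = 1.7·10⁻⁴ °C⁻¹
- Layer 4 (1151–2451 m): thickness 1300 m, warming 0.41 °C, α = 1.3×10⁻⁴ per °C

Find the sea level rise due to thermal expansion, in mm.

Δh ≈ 330 mm

Layer 1: 2.5×10⁻⁴ × 1.6 × 71 = 0.02840 m
Layer 2: 3×10⁻⁴ × 1.2 × 590 = 0.21240 m
490 × 1.7×10⁻⁴ × 0.27 = 0.022491 m
Layer 4: 0.41 × 1.3×10⁻⁴ × 1300 = 0.06929 m
Δh = 0.02840 + 0.21240 + 0.022491 + 0.06929 = 0.332581 m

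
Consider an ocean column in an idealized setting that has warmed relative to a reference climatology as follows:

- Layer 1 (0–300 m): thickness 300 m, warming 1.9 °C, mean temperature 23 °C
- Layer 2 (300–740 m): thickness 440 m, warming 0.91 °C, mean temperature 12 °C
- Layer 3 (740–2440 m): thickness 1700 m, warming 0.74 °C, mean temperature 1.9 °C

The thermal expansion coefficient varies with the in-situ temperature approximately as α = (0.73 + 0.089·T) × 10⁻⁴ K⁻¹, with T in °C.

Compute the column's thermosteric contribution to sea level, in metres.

Layer 1: α = (0.73 + 0.089×23)×10⁻⁴ = 2.777×10⁻⁴ K⁻¹
Layer 2: α = (0.73 + 0.089×12)×10⁻⁴ = 1.798×10⁻⁴ K⁻¹
Layer 3: α = (0.73 + 0.089×1.9)×10⁻⁴ = 0.8991×10⁻⁴ K⁻¹
300 × 2.777×10⁻⁴ × 1.9 = 0.158289 m
300–740 m: 1.798×10⁻⁴ × 440 × 0.91 = 0.07199192 m
0.8991×10⁻⁴ × 1700 × 0.74 = 0.11310678 m
Δh = 0.158289 + 0.07199192 + 0.11310678 = 0.3433877 m ≈ 0.343 m

Δh = 0.343 m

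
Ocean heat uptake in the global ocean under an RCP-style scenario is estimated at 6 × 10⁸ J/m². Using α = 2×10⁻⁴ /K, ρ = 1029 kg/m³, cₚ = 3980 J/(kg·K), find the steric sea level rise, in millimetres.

29.3 mm

Δh = αQ/(ρcₚ) = 2×10⁻⁴ × 6×10⁸ / (1029 × 3980) ≈ 0.029301 m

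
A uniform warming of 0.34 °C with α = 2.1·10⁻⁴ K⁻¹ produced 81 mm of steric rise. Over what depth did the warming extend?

1130 m

H = Δh/(αΔT) = 0.081 / (2.1×10⁻⁴ × 0.34) ≈ 1134 m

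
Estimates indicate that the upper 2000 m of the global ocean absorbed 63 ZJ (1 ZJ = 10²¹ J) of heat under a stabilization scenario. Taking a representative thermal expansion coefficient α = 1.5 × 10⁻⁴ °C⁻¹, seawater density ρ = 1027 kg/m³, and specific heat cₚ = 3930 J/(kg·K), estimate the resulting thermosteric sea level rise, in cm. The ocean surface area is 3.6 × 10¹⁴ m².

Δh = 0.650 cm

Per unit area: Q = 63×10²¹ / (3.6×10¹⁴) = 1.75×10⁸ J/m²
Δh = αQ/(ρcₚ) = 1.5×10⁻⁴ × 1.75×10⁸ / (1027 × 3930) ≈ 0.0065038 m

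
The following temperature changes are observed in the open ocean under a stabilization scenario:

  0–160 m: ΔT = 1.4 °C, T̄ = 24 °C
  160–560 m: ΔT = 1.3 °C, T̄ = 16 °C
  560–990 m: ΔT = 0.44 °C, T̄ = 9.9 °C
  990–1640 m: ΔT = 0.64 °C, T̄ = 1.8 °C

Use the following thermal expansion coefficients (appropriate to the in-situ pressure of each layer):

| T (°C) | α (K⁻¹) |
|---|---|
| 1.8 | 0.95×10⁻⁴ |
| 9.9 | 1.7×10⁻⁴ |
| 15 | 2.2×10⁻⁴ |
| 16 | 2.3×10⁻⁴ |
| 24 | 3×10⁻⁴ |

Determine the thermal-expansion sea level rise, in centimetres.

Δh = 25.8 cm

Layer 1 at 24 °C → α = 3×10⁻⁴ K⁻¹
Layer 2 at 16 °C → α = 2.3×10⁻⁴ K⁻¹
Layer 3 at 9.9 °C → α = 1.7×10⁻⁴ K⁻¹
Layer 4 at 1.8 °C → α = 0.95×10⁻⁴ K⁻¹
0–160 m: 3×10⁻⁴ × 160 × 1.4 = 0.06720 m
400 × 2.3×10⁻⁴ × 1.3 = 0.11960 m
0.44 × 430 × 1.7×10⁻⁴ = 0.032164 m
650 × 0.95×10⁻⁴ × 0.64 = 0.03952 m
Δh = 0.06720 + 0.11960 + 0.032164 + 0.03952 = 0.258484 m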